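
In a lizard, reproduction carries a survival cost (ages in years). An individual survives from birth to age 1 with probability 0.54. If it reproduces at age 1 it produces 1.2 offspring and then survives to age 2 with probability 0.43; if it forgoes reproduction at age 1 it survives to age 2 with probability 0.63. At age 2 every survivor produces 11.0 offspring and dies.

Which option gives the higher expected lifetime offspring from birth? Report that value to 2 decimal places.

3.74

breed at age 1: R₀ = 0.54 × (1.2 + 0.43 × 11.0) = 0.54 × 5.9300 = 3.2022
delay to age 2: R₀ = 0.54 × (0.63 × 11.0) = 0.54 × 6.9300 = 3.7422
Higher: delay to age 2 (3.7422).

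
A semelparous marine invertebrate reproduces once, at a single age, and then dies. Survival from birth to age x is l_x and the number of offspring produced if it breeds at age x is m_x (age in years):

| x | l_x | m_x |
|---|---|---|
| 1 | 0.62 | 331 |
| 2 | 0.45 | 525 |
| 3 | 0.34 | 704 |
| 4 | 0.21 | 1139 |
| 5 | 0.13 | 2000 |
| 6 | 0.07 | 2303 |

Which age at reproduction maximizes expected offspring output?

5

Expected offspring if breeding at age x = l_x × m_x:
  age 1: 0.62 × 331 = 205.220
  age 2: 0.45 × 525 = 236.250
  age 3: 0.34 × 704 = 239.360
  age 4: 0.21 × 1139 = 239.190
  age 5: 0.13 × 2000 = 260.000
  age 6: 0.07 × 2303 = 161.210
Maximum at age 5 (260.000).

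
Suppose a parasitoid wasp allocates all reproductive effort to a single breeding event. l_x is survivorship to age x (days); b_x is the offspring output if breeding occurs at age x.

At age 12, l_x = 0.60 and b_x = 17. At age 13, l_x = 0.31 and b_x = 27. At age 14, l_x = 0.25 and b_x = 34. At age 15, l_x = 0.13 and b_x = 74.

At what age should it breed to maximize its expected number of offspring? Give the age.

Expected offspring if breeding at age x = l_x × b_x:
  age 12: 0.60 × 17 = 10.200
  age 13: 0.31 × 27 = 8.370
  age 14: 0.25 × 34 = 8.500
  age 15: 0.13 × 74 = 9.620
Maximum at age 12 (10.200).

12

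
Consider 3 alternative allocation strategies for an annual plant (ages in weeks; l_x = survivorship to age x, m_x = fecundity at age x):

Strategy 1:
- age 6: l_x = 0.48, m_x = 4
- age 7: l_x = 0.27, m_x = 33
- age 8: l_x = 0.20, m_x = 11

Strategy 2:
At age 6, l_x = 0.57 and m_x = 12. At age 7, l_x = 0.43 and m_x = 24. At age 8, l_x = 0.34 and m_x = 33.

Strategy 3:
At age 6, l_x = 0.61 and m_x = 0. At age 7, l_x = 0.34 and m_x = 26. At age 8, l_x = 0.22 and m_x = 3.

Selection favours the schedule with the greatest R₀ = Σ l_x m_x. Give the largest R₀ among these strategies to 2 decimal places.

28.38

Strategy 1: R₀ = 0.48×4 + 0.27×33 + 0.20×11 = 13.0300
Strategy 2: R₀ = 0.57×12 + 0.43×24 + 0.34×33 = 28.3800
Strategy 3: R₀ = 0.61×0 + 0.34×26 + 0.22×3 = 9.5000
Highest R₀: strategy 2 with 28.3800.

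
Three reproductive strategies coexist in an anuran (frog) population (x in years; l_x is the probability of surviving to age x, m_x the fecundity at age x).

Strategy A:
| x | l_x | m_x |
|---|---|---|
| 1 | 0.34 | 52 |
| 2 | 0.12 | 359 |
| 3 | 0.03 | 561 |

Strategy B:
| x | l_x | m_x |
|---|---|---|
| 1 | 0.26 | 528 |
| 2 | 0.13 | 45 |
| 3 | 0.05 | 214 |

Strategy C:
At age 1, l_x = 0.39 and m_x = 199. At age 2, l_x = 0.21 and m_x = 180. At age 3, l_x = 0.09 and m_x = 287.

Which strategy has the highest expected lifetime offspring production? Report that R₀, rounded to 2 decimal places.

Strategy A: R₀ = 0.34×52 + 0.12×359 + 0.03×561 = 77.5900
Strategy B: R₀ = 0.26×528 + 0.13×45 + 0.05×214 = 153.8300
Strategy C: R₀ = 0.39×199 + 0.21×180 + 0.09×287 = 141.2400
Highest R₀: strategy B with 153.8300.

153.83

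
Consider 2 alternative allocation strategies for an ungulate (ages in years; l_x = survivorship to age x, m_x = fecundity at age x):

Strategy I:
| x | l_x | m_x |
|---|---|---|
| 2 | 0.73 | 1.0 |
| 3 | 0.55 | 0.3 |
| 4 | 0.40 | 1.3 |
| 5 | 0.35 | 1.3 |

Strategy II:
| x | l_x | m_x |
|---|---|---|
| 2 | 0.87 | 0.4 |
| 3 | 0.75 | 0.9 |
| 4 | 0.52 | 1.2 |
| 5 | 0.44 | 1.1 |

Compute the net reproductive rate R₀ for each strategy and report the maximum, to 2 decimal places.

Strategy I: R₀ = 0.73×1.0 + 0.55×0.3 + 0.40×1.3 + 0.35×1.3 = 1.8700
Strategy II: R₀ = 0.87×0.4 + 0.75×0.9 + 0.52×1.2 + 0.44×1.1 = 2.1310
Highest R₀: strategy II with 2.1310.

2.13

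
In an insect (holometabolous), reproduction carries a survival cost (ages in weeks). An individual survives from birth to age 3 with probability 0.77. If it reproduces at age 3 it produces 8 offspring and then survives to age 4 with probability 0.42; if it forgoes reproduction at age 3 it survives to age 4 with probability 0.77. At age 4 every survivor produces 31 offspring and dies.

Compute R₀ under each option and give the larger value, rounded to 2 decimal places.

breed at age 3: R₀ = 0.77 × (8 + 0.42 × 31) = 0.77 × 21.0200 = 16.1854
delay to age 4: R₀ = 0.77 × (0.77 × 31) = 0.77 × 23.8700 = 18.3799
Higher: delay to age 4 (18.3799).

18.38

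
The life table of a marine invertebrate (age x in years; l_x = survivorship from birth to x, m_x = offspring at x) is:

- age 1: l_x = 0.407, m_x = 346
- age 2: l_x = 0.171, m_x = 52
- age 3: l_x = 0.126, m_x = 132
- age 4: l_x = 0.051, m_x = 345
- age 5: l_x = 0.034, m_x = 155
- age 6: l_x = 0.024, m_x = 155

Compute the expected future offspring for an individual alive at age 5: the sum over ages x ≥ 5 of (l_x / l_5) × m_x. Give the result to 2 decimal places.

264.41

l_5 = 0.034. Conditional survival from age 5 to x is l_x / l_5.
  x=5: (0.034/0.034) × 155 = 155.0000
  x=6: (0.024/0.034) × 155 = 109.4118
Sum = 155.0000 + 109.4118 = 264.4118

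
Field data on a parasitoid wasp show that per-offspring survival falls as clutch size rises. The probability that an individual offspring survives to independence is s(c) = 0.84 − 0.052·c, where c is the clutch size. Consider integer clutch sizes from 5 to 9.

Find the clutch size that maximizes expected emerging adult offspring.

8

Expected emerging adult offspring = c × s(c):
  c=5: 5 × 0.580 = 2.900
  c=6: 6 × 0.528 = 3.168
  c=7: 7 × 0.476 = 3.332
  c=8: 8 × 0.424 = 3.392
  c=9: 9 × 0.372 = 3.348
Maximum at c = 8 (3.392 emerging adult offspring).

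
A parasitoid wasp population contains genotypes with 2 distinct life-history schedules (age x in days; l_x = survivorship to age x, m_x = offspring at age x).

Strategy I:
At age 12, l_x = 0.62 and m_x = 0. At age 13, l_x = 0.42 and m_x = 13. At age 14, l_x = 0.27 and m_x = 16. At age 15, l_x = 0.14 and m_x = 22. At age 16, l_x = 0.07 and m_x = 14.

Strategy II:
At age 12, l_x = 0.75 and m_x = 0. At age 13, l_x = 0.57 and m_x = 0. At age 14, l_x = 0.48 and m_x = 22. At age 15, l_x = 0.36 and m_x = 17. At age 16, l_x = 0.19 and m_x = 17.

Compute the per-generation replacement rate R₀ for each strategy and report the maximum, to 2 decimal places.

Strategy I: R₀ = 0.62×0 + 0.42×13 + 0.27×16 + 0.14×22 + 0.07×14 = 13.8400
Strategy II: R₀ = 0.75×0 + 0.57×0 + 0.48×22 + 0.36×17 + 0.19×17 = 19.9100
Highest R₀: strategy II with 19.9100.

19.91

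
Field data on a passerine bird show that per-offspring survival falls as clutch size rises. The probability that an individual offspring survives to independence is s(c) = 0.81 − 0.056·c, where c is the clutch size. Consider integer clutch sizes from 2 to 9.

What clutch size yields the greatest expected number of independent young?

7

Expected independent young = c × s(c):
  c=2: 2 × 0.698 = 1.396
  c=3: 3 × 0.642 = 1.926
  c=4: 4 × 0.586 = 2.344
  c=5: 5 × 0.530 = 2.650
  c=6: 6 × 0.474 = 2.844
  c=7: 7 × 0.418 = 2.926
  c=8: 8 × 0.362 = 2.896
  c=9: 9 × 0.306 = 2.754
Maximum at c = 7 (2.926 independent young).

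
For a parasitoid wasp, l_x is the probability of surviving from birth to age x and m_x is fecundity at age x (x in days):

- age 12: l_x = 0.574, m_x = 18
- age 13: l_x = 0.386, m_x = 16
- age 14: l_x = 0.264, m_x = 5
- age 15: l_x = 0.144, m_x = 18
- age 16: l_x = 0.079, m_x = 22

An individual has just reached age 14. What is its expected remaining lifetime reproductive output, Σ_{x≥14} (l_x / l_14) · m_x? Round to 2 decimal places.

21.40

l_14 = 0.264. Conditional survival from age 14 to x is l_x / l_14.
  x=14: (0.264/0.264) × 5 = 5.0000
  x=15: (0.144/0.264) × 18 = 9.8182
  x=16: (0.079/0.264) × 22 = 6.5833
Sum = 5.0000 + 9.8182 + 6.5833 = 21.4015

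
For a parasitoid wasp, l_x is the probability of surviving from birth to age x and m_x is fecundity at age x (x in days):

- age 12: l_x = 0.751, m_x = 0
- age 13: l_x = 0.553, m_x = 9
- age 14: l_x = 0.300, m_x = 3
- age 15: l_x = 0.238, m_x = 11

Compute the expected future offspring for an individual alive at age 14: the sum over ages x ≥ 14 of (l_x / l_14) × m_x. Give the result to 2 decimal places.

l_14 = 0.300. Conditional survival from age 14 to x is l_x / l_14.
  x=14: (0.300/0.300) × 3 = 3.0000
  x=15: (0.238/0.300) × 11 = 8.7267
Sum = 3.0000 + 8.7267 = 11.7267

11.73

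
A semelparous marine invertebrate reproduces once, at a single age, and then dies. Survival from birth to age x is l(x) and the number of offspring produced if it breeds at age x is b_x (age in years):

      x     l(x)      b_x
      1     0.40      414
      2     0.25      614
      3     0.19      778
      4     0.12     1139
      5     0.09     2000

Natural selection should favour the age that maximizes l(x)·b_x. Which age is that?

Expected offspring if breeding at age x = l(x) × b_x:
  age 1: 0.40 × 414 = 165.600
  age 2: 0.25 × 614 = 153.500
  age 3: 0.19 × 778 = 147.820
  age 4: 0.12 × 1139 = 136.680
  age 5: 0.09 × 2000 = 180.000
Maximum at age 5 (180.000).

5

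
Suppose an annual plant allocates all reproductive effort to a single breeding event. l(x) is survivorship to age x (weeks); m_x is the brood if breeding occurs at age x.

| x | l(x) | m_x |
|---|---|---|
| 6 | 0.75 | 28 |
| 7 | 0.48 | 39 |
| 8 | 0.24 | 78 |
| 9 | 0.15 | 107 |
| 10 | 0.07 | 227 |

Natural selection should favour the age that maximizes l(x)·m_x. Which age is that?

Expected offspring if breeding at age x = l(x) × m_x:
  age 6: 0.75 × 28 = 21.000
  age 7: 0.48 × 39 = 18.720
  age 8: 0.24 × 78 = 18.720
  age 9: 0.15 × 107 = 16.050
  age 10: 0.07 × 227 = 15.890
Maximum at age 6 (21.000).

6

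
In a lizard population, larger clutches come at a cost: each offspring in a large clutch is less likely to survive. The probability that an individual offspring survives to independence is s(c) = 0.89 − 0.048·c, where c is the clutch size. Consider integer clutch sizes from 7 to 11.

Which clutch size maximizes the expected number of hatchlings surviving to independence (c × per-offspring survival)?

9

Expected hatchlings surviving to independence = c × s(c):
  c=7: 7 × 0.554 = 3.878
  c=8: 8 × 0.506 = 4.048
  c=9: 9 × 0.458 = 4.122
  c=10: 10 × 0.410 = 4.100
  c=11: 11 × 0.362 = 3.982
Maximum at c = 9 (4.122 hatchlings surviving to independence).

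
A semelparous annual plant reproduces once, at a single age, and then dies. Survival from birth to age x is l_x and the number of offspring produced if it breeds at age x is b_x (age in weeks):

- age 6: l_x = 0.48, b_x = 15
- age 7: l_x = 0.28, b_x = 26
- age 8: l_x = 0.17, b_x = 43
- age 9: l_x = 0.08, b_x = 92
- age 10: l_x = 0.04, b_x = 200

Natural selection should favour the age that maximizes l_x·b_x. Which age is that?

10

Expected offspring if breeding at age x = l_x × b_x:
  age 6: 0.48 × 15 = 7.200
  age 7: 0.28 × 26 = 7.280
  age 8: 0.17 × 43 = 7.310
  age 9: 0.08 × 92 = 7.360
  age 10: 0.04 × 200 = 8.000
Maximum at age 10 (8.000).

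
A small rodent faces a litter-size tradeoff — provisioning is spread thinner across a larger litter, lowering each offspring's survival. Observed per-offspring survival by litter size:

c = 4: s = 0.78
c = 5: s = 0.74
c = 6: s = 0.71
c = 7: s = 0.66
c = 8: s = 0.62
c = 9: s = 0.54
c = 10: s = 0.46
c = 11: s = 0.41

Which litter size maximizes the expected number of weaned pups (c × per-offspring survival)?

Expected weaned pups = c × s(c):
  c=4: 4 × 0.78 = 3.120
  c=5: 5 × 0.74 = 3.700
  c=6: 6 × 0.71 = 4.260
  c=7: 7 × 0.66 = 4.620
  c=8: 8 × 0.62 = 4.960
  c=9: 9 × 0.54 = 4.860
  c=10: 10 × 0.46 = 4.600
  c=11: 11 × 0.41 = 4.510
Maximum at c = 8 (4.960 weaned pups).

8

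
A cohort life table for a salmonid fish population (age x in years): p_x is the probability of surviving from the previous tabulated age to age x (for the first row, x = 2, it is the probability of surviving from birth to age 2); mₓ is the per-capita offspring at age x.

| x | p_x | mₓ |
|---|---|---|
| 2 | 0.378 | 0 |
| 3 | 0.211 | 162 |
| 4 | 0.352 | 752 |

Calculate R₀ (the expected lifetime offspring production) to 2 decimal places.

Survivorship from birth: l_x = p_2·p_3·…·p_x.
  l_2 = 0.37800
  l_3 = 0.07976
  l_4 = 0.02807
R₀ = Σ l_x mₓ:
  age 2: 0.37800 × 0 = 0.0000
  age 3: 0.07976 × 162 = 12.9211
  age 4: 0.02807 × 752 = 21.1086
R₀ = 0.0000 + 12.9211 + 21.1086 = 34.0298

34.03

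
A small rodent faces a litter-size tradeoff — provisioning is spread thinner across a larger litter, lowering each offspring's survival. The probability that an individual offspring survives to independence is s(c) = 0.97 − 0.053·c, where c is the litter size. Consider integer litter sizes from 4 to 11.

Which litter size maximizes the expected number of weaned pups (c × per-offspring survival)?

Expected weaned pups = c × s(c):
  c=4: 4 × 0.758 = 3.032
  c=5: 5 × 0.705 = 3.525
  c=6: 6 × 0.652 = 3.912
  c=7: 7 × 0.599 = 4.193
  c=8: 8 × 0.546 = 4.368
  c=9: 9 × 0.493 = 4.437
  c=10: 10 × 0.440 = 4.400
  c=11: 11 × 0.387 = 4.257
Maximum at c = 9 (4.437 weaned pups).

9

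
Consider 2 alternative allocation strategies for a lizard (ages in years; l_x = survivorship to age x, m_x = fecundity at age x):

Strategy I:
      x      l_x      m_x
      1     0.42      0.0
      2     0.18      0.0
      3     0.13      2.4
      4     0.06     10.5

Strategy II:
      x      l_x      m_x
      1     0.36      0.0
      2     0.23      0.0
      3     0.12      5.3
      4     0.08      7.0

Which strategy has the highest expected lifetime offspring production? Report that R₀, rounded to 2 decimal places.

Strategy I: R₀ = 0.42×0.0 + 0.18×0.0 + 0.13×2.4 + 0.06×10.5 = 0.9420
Strategy II: R₀ = 0.36×0.0 + 0.23×0.0 + 0.12×5.3 + 0.08×7.0 = 1.1960
Highest R₀: strategy II with 1.1960.

1.20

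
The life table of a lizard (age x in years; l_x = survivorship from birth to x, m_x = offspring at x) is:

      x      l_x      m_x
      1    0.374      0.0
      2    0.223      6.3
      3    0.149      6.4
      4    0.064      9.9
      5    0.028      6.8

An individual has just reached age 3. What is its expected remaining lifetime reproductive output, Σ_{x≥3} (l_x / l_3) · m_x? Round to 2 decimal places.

l_3 = 0.149. Conditional survival from age 3 to x is l_x / l_3.
  x=3: (0.149/0.149) × 6.4 = 6.4000
  x=4: (0.064/0.149) × 9.9 = 4.2523
  x=5: (0.028/0.149) × 6.8 = 1.2779
Sum = 6.4000 + 4.2523 + 1.2779 = 11.9302

11.93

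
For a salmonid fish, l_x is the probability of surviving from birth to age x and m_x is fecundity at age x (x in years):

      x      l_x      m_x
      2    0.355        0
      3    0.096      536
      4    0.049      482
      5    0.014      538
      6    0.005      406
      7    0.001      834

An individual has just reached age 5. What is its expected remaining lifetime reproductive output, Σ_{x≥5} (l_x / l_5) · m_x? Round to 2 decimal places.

l_5 = 0.014. Conditional survival from age 5 to x is l_x / l_5.
  x=5: (0.014/0.014) × 538 = 538.0000
  x=6: (0.005/0.014) × 406 = 145.0000
  x=7: (0.001/0.014) × 834 = 59.5714
Sum = 538.0000 + 145.0000 + 59.5714 = 742.5714

742.57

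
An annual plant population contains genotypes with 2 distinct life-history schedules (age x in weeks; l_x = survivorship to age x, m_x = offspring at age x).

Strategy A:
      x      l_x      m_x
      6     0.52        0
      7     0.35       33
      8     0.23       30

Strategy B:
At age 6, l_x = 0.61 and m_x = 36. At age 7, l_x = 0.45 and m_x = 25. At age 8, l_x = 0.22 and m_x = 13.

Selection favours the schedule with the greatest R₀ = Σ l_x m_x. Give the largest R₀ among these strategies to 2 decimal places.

Strategy A: R₀ = 0.52×0 + 0.35×33 + 0.23×30 = 18.4500
Strategy B: R₀ = 0.61×36 + 0.45×25 + 0.22×13 = 36.0700
Highest R₀: strategy B with 36.0700.

36.07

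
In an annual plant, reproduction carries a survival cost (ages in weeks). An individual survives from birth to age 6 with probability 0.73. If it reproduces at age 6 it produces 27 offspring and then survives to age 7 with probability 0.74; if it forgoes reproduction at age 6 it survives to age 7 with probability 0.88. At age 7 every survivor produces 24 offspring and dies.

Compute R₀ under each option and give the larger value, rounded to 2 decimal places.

32.67

breed at age 6: R₀ = 0.73 × (27 + 0.74 × 24) = 0.73 × 44.7600 = 32.6748
delay to age 7: R₀ = 0.73 × (0.88 × 24) = 0.73 × 21.1200 = 15.4176
Higher: breed at age 6 (32.6748).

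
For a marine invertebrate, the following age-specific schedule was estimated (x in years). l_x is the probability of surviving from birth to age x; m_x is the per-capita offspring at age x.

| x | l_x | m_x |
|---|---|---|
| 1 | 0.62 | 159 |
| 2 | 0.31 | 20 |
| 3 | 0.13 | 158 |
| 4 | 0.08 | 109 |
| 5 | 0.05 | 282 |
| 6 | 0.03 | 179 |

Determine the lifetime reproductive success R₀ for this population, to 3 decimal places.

R₀ = Σ l_x m_x:
  age 1: 0.62 × 159 = 98.5800
  age 2: 0.31 × 20 = 6.2000
  age 3: 0.13 × 158 = 20.5400
  age 4: 0.08 × 109 = 8.7200
  age 5: 0.05 × 282 = 14.1000
  age 6: 0.03 × 179 = 5.3700
R₀ = 98.5800 + 6.2000 + 20.5400 + 8.7200 + 14.1000 + 5.3700 = 153.5100

153.510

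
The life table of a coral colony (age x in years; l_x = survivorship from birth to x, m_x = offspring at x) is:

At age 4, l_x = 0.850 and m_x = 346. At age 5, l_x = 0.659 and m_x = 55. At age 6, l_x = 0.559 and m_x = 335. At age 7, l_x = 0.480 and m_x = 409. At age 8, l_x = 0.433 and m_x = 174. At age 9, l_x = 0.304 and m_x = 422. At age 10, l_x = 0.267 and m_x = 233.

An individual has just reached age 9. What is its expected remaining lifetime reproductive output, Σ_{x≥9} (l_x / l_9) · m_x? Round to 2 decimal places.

626.64

l_9 = 0.304. Conditional survival from age 9 to x is l_x / l_9.
  x=9: (0.304/0.304) × 422 = 422.0000
  x=10: (0.267/0.304) × 233 = 204.6414
Sum = 422.0000 + 204.6414 = 626.6414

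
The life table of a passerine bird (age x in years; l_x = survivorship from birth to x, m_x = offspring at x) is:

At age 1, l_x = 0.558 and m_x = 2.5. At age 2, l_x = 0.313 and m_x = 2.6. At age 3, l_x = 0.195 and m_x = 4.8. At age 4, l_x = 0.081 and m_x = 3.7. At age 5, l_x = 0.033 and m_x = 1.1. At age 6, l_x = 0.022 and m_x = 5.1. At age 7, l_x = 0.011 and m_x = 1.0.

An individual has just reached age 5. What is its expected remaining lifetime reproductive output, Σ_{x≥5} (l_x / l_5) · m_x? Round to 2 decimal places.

l_5 = 0.033. Conditional survival from age 5 to x is l_x / l_5.
  x=5: (0.033/0.033) × 1.1 = 1.1000
  x=6: (0.022/0.033) × 5.1 = 3.4000
  x=7: (0.011/0.033) × 1.0 = 0.3333
Sum = 1.1000 + 3.4000 + 0.3333 = 4.8333

4.83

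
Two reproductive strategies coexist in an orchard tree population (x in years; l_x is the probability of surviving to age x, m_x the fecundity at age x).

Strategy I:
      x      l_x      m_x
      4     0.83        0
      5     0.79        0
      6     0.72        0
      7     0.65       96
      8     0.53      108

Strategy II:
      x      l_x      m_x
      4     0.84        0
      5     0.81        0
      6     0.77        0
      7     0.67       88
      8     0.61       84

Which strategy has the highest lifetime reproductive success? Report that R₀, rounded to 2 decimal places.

Strategy I: R₀ = 0.83×0 + 0.79×0 + 0.72×0 + 0.65×96 + 0.53×108 = 119.6400
Strategy II: R₀ = 0.84×0 + 0.81×0 + 0.77×0 + 0.67×88 + 0.61×84 = 110.2000
Highest R₀: strategy I with 119.6400.

119.64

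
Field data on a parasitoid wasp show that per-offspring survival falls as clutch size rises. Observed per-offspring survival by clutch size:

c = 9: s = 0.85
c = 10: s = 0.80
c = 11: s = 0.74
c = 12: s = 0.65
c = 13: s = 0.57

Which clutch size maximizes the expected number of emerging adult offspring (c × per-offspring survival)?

Expected emerging adult offspring = c × s(c):
  c=9: 9 × 0.85 = 7.650
  c=10: 10 × 0.80 = 8.000
  c=11: 11 × 0.74 = 8.140
  c=12: 12 × 0.65 = 7.800
  c=13: 13 × 0.57 = 7.410
Maximum at c = 11 (8.140 emerging adult offspring).

11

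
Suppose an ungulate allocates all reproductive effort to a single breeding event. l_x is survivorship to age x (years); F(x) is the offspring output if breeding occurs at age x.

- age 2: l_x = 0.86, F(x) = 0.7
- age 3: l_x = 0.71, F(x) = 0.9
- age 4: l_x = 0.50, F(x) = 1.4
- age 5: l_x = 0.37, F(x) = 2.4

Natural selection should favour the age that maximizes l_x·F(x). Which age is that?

5

Expected offspring if breeding at age x = l_x × F(x):
  age 2: 0.86 × 0.7 = 0.602
  age 3: 0.71 × 0.9 = 0.639
  age 4: 0.50 × 1.4 = 0.700
  age 5: 0.37 × 2.4 = 0.888
Maximum at age 5 (0.888).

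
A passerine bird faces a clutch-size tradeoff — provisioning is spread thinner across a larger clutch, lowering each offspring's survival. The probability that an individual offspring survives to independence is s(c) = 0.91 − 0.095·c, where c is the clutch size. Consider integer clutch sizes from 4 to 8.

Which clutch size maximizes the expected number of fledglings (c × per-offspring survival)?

5

Expected fledglings = c × s(c):
  c=4: 4 × 0.530 = 2.120
  c=5: 5 × 0.435 = 2.175
  c=6: 6 × 0.340 = 2.040
  c=7: 7 × 0.245 = 1.715
  c=8: 8 × 0.150 = 1.200
Maximum at c = 5 (2.175 fledglings).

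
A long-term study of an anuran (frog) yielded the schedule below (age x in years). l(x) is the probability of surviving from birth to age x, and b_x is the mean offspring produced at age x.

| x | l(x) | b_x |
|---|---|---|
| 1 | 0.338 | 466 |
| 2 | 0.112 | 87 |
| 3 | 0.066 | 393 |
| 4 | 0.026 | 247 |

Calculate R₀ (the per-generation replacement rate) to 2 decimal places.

R₀ = Σ l(x) b_x:
  age 1: 0.338 × 466 = 157.5080
  age 2: 0.112 × 87 = 9.7440
  age 3: 0.066 × 393 = 25.9380
  age 4: 0.026 × 247 = 6.4220
R₀ = 157.5080 + 9.7440 + 25.9380 + 6.4220 = 199.6120

199.61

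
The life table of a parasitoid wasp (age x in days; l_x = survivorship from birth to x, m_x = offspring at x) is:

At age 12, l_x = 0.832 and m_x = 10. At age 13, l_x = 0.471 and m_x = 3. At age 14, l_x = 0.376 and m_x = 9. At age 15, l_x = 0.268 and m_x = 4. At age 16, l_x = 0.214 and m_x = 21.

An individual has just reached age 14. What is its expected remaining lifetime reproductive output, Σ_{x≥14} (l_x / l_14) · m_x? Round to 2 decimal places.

23.80

l_14 = 0.376. Conditional survival from age 14 to x is l_x / l_14.
  x=14: (0.376/0.376) × 9 = 9.0000
  x=15: (0.268/0.376) × 4 = 2.8511
  x=16: (0.214/0.376) × 21 = 11.9521
Sum = 9.0000 + 2.8511 + 11.9521 = 23.8032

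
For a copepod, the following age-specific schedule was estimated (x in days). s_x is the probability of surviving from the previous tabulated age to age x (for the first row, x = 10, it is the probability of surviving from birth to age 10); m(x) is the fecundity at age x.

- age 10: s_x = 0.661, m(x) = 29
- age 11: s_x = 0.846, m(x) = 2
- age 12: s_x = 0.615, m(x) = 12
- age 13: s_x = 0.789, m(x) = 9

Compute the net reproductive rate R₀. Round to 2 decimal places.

26.86

Survivorship from birth: l_x = s_10·s_11·…·s_x.
  l_10 = 0.66100
  l_11 = 0.55921
  l_12 = 0.34391
  l_13 = 0.27135
R₀ = Σ l_x m(x):
  age 10: 0.66100 × 29 = 19.1690
  age 11: 0.55921 × 2 = 1.1184
  age 12: 0.34391 × 12 = 4.1269
  age 13: 0.27135 × 9 = 2.4421
R₀ = 19.1690 + 1.1184 + 4.1269 + 2.4421 = 26.8565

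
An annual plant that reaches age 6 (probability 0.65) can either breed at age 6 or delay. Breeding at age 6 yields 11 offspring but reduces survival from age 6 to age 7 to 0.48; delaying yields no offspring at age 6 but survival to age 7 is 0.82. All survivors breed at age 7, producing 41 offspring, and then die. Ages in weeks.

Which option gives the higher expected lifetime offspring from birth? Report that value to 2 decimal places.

breed at age 6: R₀ = 0.65 × (11 + 0.48 × 41) = 0.65 × 30.6800 = 19.9420
delay to age 7: R₀ = 0.65 × (0.82 × 41) = 0.65 × 33.6200 = 21.8530
Higher: delay to age 7 (21.8530).

21.85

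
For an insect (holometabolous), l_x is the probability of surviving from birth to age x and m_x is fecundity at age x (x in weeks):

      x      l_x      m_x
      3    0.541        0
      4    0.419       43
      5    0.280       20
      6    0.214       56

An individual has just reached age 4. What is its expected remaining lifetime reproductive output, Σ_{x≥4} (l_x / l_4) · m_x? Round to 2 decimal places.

l_4 = 0.419. Conditional survival from age 4 to x is l_x / l_4.
  x=4: (0.419/0.419) × 43 = 43.0000
  x=5: (0.280/0.419) × 20 = 13.3652
  x=6: (0.214/0.419) × 56 = 28.6014
Sum = 43.0000 + 13.3652 + 28.6014 = 84.9666

84.97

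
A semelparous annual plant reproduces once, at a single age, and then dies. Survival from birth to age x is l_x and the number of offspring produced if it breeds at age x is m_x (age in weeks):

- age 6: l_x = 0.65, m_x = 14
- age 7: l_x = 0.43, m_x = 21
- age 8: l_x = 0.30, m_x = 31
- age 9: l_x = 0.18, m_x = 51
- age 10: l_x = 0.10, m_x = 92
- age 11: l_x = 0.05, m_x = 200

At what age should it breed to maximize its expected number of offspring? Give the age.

Expected offspring if breeding at age x = l_x × m_x:
  age 6: 0.65 × 14 = 9.100
  age 7: 0.43 × 21 = 9.030
  age 8: 0.30 × 31 = 9.300
  age 9: 0.18 × 51 = 9.180
  age 10: 0.10 × 92 = 9.200
  age 11: 0.05 × 200 = 10.000
Maximum at age 11 (10.000).

11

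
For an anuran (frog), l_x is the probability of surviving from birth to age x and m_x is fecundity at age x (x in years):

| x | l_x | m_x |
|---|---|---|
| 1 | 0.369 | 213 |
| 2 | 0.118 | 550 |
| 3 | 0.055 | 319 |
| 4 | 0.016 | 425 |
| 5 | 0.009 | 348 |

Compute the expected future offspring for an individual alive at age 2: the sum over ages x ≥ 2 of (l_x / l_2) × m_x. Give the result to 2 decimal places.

782.86

l_2 = 0.118. Conditional survival from age 2 to x is l_x / l_2.
  x=2: (0.118/0.118) × 550 = 550.0000
  x=3: (0.055/0.118) × 319 = 148.6864
  x=4: (0.016/0.118) × 425 = 57.6271
  x=5: (0.009/0.118) × 348 = 26.5424
Sum = 550.0000 + 148.6864 + 57.6271 + 26.5424 = 782.8559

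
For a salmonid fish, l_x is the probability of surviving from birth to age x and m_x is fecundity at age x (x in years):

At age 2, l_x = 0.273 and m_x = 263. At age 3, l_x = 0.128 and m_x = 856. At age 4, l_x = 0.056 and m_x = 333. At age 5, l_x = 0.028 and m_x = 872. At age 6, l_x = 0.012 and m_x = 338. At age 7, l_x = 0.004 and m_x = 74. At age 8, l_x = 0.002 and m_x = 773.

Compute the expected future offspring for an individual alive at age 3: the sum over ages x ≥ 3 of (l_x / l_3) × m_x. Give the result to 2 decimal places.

1238.52

l_3 = 0.128. Conditional survival from age 3 to x is l_x / l_3.
  x=3: (0.128/0.128) × 856 = 856.0000
  x=4: (0.056/0.128) × 333 = 145.6875
  x=5: (0.028/0.128) × 872 = 190.7500
  x=6: (0.012/0.128) × 338 = 31.6875
  x=7: (0.004/0.128) × 74 = 2.3125
  x=8: (0.002/0.128) × 773 = 12.0781
Sum = 856.0000 + 145.6875 + 190.7500 + 31.6875 + 2.3125 + 12.0781 = 1238.5156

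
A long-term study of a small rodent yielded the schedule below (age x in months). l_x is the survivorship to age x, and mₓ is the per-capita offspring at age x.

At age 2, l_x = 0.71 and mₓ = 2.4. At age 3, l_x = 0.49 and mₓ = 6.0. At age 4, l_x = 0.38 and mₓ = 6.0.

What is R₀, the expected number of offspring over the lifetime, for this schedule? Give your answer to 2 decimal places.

R₀ = Σ l_x mₓ:
  age 2: 0.71 × 2.4 = 1.7040
  age 3: 0.49 × 6.0 = 2.9400
  age 4: 0.38 × 6.0 = 2.2800
R₀ = 1.7040 + 2.9400 + 2.2800 = 6.9240

6.92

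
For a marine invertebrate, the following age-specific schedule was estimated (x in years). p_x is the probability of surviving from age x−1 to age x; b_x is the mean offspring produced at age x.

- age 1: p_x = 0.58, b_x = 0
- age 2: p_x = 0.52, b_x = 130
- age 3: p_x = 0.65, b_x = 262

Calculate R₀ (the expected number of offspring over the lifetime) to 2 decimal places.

Survivorship from birth: l_x = p_1·p_2·…·p_x.
  l_1 = 0.58000
  l_2 = 0.30160
  l_3 = 0.19604
R₀ = Σ l_x b_x:
  age 1: 0.58000 × 0 = 0.0000
  age 2: 0.30160 × 130 = 39.2080
  age 3: 0.19604 × 262 = 51.3625
R₀ = 0.0000 + 39.2080 + 51.3625 = 90.5705

90.57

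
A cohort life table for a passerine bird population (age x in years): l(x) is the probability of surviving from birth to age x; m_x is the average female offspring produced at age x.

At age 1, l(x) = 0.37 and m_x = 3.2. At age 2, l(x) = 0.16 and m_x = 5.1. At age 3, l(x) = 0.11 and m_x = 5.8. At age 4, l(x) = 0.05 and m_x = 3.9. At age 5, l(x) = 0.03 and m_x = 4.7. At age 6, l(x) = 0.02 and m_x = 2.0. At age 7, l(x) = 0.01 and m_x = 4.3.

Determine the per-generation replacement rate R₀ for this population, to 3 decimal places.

3.057

R₀ = Σ l(x) m_x:
  age 1: 0.37 × 3.2 = 1.1840
  age 2: 0.16 × 5.1 = 0.8160
  age 3: 0.11 × 5.8 = 0.6380
  age 4: 0.05 × 3.9 = 0.1950
  age 5: 0.03 × 4.7 = 0.1410
  age 6: 0.02 × 2.0 = 0.0400
  age 7: 0.01 × 4.3 = 0.0430
R₀ = 1.1840 + 0.8160 + 0.6380 + 0.1950 + 0.1410 + 0.0400 + 0.0430 = 3.0570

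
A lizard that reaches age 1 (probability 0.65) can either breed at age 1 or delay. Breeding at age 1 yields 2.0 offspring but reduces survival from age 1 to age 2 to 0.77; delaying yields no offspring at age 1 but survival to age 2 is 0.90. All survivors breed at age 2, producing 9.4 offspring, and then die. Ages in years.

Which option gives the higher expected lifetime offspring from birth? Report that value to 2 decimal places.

breed at age 1: R₀ = 0.65 × (2.0 + 0.77 × 9.4) = 0.65 × 9.2380 = 6.0047
delay to age 2: R₀ = 0.65 × (0.90 × 9.4) = 0.65 × 8.4600 = 5.4990
Higher: breed at age 1 (6.0047).

6.00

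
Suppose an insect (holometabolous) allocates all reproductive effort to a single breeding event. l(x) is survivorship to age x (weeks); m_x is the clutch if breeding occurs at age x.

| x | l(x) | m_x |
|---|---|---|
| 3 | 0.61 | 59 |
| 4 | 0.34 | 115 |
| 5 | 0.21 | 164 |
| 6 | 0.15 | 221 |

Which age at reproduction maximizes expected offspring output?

4

Expected offspring if breeding at age x = l(x) × m_x:
  age 3: 0.61 × 59 = 35.990
  age 4: 0.34 × 115 = 39.100
  age 5: 0.21 × 164 = 34.440
  age 6: 0.15 × 221 = 33.150
Maximum at age 4 (39.100).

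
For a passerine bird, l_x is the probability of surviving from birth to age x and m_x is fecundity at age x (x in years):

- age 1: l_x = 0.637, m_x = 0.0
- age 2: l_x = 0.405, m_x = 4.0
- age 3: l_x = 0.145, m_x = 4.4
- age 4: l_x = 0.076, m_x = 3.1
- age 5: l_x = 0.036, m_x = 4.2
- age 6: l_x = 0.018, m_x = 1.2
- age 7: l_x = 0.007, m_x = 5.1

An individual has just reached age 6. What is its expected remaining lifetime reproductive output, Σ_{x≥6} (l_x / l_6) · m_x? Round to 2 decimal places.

3.18

l_6 = 0.018. Conditional survival from age 6 to x is l_x / l_6.
  x=6: (0.018/0.018) × 1.2 = 1.2000
  x=7: (0.007/0.018) × 5.1 = 1.9833
Sum = 1.2000 + 1.9833 = 3.1833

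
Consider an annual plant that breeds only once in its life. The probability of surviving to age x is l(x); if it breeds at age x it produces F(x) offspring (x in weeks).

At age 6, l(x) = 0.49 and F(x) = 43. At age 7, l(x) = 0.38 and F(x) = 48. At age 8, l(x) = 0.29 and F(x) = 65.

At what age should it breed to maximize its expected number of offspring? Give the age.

6

Expected offspring if breeding at age x = l(x) × F(x):
  age 6: 0.49 × 43 = 21.070
  age 7: 0.38 × 48 = 18.240
  age 8: 0.29 × 65 = 18.850
Maximum at age 6 (21.070).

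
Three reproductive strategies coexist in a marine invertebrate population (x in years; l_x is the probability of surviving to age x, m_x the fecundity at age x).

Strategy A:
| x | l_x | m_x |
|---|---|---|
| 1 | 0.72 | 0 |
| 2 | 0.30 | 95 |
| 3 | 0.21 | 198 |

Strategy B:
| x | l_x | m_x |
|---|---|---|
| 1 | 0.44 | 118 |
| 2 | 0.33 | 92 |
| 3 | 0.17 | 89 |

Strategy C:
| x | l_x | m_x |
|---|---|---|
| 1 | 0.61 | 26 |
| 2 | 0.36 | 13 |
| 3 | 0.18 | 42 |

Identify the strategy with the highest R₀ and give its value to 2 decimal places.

Strategy A: R₀ = 0.72×0 + 0.30×95 + 0.21×198 = 70.0800
Strategy B: R₀ = 0.44×118 + 0.33×92 + 0.17×89 = 97.4100
Strategy C: R₀ = 0.61×26 + 0.36×13 + 0.18×42 = 28.1000
Highest R₀: strategy B with 97.4100.

97.41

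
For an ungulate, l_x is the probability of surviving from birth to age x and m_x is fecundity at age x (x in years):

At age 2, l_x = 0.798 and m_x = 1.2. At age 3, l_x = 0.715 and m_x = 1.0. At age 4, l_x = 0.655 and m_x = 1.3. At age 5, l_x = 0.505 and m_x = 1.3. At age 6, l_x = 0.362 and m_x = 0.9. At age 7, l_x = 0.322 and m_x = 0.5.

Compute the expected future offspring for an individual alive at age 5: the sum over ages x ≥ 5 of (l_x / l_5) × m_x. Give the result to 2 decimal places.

2.26

l_5 = 0.505. Conditional survival from age 5 to x is l_x / l_5.
  x=5: (0.505/0.505) × 1.3 = 1.3000
  x=6: (0.362/0.505) × 0.9 = 0.6451
  x=7: (0.322/0.505) × 0.5 = 0.3188
Sum = 1.3000 + 0.6451 + 0.3188 = 2.2640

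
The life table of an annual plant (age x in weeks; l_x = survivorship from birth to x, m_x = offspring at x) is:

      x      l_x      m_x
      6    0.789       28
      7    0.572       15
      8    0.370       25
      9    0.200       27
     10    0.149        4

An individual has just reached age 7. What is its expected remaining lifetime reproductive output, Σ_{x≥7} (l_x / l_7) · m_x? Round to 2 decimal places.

l_7 = 0.572. Conditional survival from age 7 to x is l_x / l_7.
  x=7: (0.572/0.572) × 15 = 15.0000
  x=8: (0.370/0.572) × 25 = 16.1713
  x=9: (0.200/0.572) × 27 = 9.4406
  x=10: (0.149/0.572) × 4 = 1.0420
Sum = 15.0000 + 16.1713 + 9.4406 + 1.0420 = 41.6538

41.65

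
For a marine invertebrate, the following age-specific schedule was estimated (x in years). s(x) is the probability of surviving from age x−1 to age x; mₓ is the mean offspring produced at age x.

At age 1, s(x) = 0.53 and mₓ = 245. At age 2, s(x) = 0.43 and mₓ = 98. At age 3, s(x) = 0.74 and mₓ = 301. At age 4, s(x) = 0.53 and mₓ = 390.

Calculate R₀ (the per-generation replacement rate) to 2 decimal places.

Survivorship from birth: l_x = s_1·s_2·…·s_x.
  l_1 = 0.53000
  l_2 = 0.22790
  l_3 = 0.16865
  l_4 = 0.08938
R₀ = Σ l_x mₓ:
  age 1: 0.53000 × 245 = 129.8500
  age 2: 0.22790 × 98 = 22.3342
  age 3: 0.16865 × 301 = 50.7636
  age 4: 0.08938 × 390 = 34.8582
R₀ = 129.8500 + 22.3342 + 50.7636 + 34.8582 = 237.8060

237.81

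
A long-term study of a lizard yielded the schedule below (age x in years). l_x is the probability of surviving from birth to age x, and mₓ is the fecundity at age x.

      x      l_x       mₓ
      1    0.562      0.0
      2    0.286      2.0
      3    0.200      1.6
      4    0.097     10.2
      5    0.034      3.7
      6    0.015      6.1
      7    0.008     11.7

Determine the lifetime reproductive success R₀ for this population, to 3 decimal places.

R₀ = Σ l_x mₓ:
  age 1: 0.562 × 0.0 = 0.0000
  age 2: 0.286 × 2.0 = 0.5720
  age 3: 0.200 × 1.6 = 0.3200
  age 4: 0.097 × 10.2 = 0.9894
  age 5: 0.034 × 3.7 = 0.1258
  age 6: 0.015 × 6.1 = 0.0915
  age 7: 0.008 × 11.7 = 0.0936
R₀ = 0.0000 + 0.5720 + 0.3200 + 0.9894 + 0.1258 + 0.0915 + 0.0936 = 2.1923

2.192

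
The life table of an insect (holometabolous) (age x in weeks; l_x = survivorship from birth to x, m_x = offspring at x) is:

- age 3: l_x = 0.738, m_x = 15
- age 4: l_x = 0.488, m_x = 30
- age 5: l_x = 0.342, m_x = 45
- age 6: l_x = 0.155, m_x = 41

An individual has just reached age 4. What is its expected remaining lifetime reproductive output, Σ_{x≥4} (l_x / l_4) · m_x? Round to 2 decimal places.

74.56

l_4 = 0.488. Conditional survival from age 4 to x is l_x / l_4.
  x=4: (0.488/0.488) × 30 = 30.0000
  x=5: (0.342/0.488) × 45 = 31.5369
  x=6: (0.155/0.488) × 41 = 13.0225
Sum = 30.0000 + 31.5369 + 13.0225 = 74.5594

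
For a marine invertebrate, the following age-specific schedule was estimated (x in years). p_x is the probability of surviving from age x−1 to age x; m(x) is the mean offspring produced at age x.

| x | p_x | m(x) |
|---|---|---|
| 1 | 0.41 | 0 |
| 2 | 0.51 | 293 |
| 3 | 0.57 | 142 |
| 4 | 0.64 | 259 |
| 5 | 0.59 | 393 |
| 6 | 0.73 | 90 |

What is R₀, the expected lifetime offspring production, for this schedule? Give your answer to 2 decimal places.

Survivorship from birth: l_x = p_1·p_2·…·p_x.
  l_1 = 0.41000
  l_2 = 0.20910
  l_3 = 0.11919
  l_4 = 0.07628
  l_5 = 0.04501
  l_6 = 0.03285
R₀ = Σ l_x m(x):
  age 1: 0.41000 × 0 = 0.0000
  age 2: 0.20910 × 293 = 61.2663
  age 3: 0.11919 × 142 = 16.9250
  age 4: 0.07628 × 259 = 19.7565
  age 5: 0.04501 × 393 = 17.6889
  age 6: 0.03285 × 90 = 2.9565
R₀ = 0.0000 + 61.2663 + 16.9250 + 19.7565 + 17.6889 + 2.9565 = 118.5932

118.59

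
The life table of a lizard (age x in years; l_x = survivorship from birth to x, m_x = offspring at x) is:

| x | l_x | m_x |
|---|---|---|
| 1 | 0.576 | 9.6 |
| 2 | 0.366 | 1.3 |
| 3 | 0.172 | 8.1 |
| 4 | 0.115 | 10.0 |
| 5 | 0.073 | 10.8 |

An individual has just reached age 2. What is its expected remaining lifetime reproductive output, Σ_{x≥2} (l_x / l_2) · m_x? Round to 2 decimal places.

l_2 = 0.366. Conditional survival from age 2 to x is l_x / l_2.
  x=2: (0.366/0.366) × 1.3 = 1.3000
  x=3: (0.172/0.366) × 8.1 = 3.8066
  x=4: (0.115/0.366) × 10.0 = 3.1421
  x=5: (0.073/0.366) × 10.8 = 2.1541
Sum = 1.3000 + 3.8066 + 3.1421 + 2.1541 = 10.4027

10.40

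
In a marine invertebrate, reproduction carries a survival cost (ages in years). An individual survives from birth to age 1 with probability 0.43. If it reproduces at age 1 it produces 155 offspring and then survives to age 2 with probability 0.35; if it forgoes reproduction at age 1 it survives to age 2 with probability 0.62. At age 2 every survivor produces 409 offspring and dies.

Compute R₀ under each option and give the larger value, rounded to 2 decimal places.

breed at age 1: R₀ = 0.43 × (155 + 0.35 × 409) = 0.43 × 298.1500 = 128.2045
delay to age 2: R₀ = 0.43 × (0.62 × 409) = 0.43 × 253.5800 = 109.0394
Higher: breed at age 1 (128.2045).

128.20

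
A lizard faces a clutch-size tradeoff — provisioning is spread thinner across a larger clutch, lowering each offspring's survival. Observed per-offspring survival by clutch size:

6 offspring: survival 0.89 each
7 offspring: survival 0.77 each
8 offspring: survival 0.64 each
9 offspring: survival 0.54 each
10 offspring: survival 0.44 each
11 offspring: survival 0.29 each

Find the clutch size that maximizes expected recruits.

Expected recruits = c × s(c):
  c=6: 6 × 0.89 = 5.340
  c=7: 7 × 0.77 = 5.390
  c=8: 8 × 0.64 = 5.120
  c=9: 9 × 0.54 = 4.860
  c=10: 10 × 0.44 = 4.400
  c=11: 11 × 0.29 = 3.190
Maximum at c = 7 (5.390 recruits).

7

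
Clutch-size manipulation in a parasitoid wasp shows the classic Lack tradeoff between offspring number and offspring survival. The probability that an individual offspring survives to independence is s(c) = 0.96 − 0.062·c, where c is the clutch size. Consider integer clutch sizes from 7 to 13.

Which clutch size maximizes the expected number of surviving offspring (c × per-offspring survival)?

Expected surviving offspring = c × s(c):
  c=7: 7 × 0.526 = 3.682
  c=8: 8 × 0.464 = 3.712
  c=9: 9 × 0.402 = 3.618
  c=10: 10 × 0.340 = 3.400
  c=11: 11 × 0.278 = 3.058
  c=12: 12 × 0.216 = 2.592
  c=13: 13 × 0.154 = 2.002
Maximum at c = 8 (3.712 surviving offspring).

8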